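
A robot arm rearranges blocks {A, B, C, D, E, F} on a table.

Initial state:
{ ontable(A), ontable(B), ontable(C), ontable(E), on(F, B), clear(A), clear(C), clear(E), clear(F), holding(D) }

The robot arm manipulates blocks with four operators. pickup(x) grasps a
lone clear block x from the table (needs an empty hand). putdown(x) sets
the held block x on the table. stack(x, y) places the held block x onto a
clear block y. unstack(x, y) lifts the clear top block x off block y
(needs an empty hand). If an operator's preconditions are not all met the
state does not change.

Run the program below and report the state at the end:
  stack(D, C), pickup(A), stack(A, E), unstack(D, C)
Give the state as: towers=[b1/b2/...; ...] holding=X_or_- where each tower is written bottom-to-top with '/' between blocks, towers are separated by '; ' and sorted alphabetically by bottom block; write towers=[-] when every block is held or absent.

step 1 (stack(D, C)): towers=[A; B/F; C/D; E] holding=-
step 2 (pickup(A)): towers=[B/F; C/D; E] holding=A
step 3 (stack(A, E)): towers=[B/F; C/D; E/A] holding=-
step 4 (unstack(D, C)): towers=[B/F; C; E/A] holding=D

towers=[B/F; C; E/A] holding=D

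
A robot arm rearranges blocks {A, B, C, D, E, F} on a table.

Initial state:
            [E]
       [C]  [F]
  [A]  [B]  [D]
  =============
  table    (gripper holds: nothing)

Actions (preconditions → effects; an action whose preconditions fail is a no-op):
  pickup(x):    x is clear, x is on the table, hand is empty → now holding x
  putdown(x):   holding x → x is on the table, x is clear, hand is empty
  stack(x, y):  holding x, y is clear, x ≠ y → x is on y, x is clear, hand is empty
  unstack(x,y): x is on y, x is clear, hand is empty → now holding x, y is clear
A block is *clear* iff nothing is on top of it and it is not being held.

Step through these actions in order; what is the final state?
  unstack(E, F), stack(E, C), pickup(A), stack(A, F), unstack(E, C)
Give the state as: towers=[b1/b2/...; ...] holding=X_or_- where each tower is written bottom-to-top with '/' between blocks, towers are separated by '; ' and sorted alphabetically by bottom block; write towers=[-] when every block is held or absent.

step 1 (unstack(E, F)): towers=[A; B/C; D/F] holding=E
step 2 (stack(E, C)): towers=[A; B/C/E; D/F] holding=-
step 3 (pickup(A)): towers=[B/C/E; D/F] holding=A
step 4 (stack(A, F)): towers=[B/C/E; D/F/A] holding=-
step 5 (unstack(E, C)): towers=[B/C; D/F/A] holding=E

towers=[B/C; D/F/A] holding=E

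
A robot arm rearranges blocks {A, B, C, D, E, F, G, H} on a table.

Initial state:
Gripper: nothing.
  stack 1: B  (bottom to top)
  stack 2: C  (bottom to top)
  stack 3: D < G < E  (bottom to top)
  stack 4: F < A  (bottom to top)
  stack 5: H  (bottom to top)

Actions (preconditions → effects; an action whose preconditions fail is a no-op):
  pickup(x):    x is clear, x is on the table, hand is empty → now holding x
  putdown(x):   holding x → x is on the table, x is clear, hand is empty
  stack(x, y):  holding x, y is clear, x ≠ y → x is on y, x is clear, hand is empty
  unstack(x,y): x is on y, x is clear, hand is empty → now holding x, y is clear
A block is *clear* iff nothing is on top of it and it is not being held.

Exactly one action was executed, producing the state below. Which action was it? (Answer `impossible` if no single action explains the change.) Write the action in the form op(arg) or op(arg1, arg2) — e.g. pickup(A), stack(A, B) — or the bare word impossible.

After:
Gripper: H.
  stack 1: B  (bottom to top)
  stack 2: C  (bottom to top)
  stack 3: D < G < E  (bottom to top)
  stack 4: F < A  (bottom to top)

target: towers=[B; C; D/G/E; F/A] holding=H
     unstack(A, F) → towers=[B; C; D/G/E; F; H] holding=A
     unstack(E, G) → towers=[B; C; D/G; F/A; H] holding=E
         pickup(H) → towers=[B; C; D/G/E; F/A] holding=H  ← match
         pickup(B) → towers=[C; D/G/E; F/A; H] holding=B
         pickup(C) → towers=[B; D/G/E; F/A; H] holding=C

pickup(H)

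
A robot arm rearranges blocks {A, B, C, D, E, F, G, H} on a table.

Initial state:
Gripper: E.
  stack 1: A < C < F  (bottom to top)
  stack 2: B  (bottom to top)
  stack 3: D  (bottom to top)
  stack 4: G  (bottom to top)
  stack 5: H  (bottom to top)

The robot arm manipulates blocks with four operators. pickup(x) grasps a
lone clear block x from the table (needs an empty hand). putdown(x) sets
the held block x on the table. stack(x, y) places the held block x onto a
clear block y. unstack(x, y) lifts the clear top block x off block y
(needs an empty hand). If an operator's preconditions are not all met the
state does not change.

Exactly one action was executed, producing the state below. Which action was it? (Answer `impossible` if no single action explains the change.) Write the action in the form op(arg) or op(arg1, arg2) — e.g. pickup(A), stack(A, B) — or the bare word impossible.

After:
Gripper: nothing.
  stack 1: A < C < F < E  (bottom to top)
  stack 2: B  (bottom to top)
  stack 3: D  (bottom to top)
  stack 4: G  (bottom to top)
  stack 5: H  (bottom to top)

target: towers=[A/C/F/E; B; D; G; H] holding=-
        putdown(E) → towers=[A/C/F; B; D; E; G; H] holding=-
       stack(E, G) → towers=[A/C/F; B; D; G/E; H] holding=-
       stack(E, H) → towers=[A/C/F; B; D; G; H/E] holding=-
       stack(E, B) → towers=[A/C/F; B/E; D; G; H] holding=-
       stack(E, F) → towers=[A/C/F/E; B; D; G; H] holding=-  ← match
       stack(E, D) → towers=[A/C/F; B; D/E; G; H] holding=-

stack(E, F)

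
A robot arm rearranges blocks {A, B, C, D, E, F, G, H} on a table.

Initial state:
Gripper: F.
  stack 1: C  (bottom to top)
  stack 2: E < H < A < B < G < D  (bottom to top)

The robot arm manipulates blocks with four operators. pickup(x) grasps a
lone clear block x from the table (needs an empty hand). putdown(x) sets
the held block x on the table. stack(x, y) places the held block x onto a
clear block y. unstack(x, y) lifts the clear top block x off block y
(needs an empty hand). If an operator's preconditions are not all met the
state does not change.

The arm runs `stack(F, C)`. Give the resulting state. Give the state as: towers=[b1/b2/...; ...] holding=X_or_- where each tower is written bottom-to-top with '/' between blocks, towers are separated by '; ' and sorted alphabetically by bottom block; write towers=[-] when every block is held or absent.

before: towers=[C; E/H/A/B/G/D] holding=F
pre[stack(F, C)]: holding(F) yes, clear(C) yes, F≠C yes
all met → apply stack(F, C)
after:  towers=[C/F; E/H/A/B/G/D] holding=-

towers=[C/F; E/H/A/B/G/D] holding=-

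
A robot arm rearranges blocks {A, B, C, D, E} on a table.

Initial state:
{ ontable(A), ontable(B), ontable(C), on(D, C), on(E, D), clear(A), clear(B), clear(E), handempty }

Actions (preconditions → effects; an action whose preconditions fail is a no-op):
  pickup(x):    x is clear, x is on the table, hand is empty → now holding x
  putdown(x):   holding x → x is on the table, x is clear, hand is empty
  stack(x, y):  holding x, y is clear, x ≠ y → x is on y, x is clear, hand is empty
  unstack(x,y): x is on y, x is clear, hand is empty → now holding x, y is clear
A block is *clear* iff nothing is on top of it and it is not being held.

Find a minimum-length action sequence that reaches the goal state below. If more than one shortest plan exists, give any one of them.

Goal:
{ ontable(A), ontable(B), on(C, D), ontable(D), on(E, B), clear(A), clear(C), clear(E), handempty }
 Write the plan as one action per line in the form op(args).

step 1 (unstack(E, D)): towers=[A; B; C/D] holding=E
step 2 (stack(E, B)): towers=[A; B/E; C/D] holding=-
step 3 (unstack(D, C)): towers=[A; B/E; C] holding=D
step 4 (putdown(D)): towers=[A; B/E; C; D] holding=-
step 5 (pickup(C)): towers=[A; B/E; D] holding=C
step 6 (stack(C, D)): towers=[A; B/E; D/C] holding=-
goal check: towers=[A; B/E; D/C] holding=- — reached (length 6, optimal by BFS)

unstack(E, D)
stack(E, B)
unstack(D, C)
putdown(D)
pickup(C)
stack(C, D)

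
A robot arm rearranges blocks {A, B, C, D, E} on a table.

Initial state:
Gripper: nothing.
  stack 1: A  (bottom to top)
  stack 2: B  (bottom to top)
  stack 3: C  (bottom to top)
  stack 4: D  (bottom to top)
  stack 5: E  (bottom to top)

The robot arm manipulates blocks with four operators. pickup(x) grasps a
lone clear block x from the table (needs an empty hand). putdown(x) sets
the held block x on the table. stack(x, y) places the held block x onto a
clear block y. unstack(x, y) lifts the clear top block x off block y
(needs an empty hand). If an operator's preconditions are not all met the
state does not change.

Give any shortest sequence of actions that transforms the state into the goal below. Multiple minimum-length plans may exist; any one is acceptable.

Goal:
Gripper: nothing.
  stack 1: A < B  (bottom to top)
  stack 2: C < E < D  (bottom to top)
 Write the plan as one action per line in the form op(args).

pickup(B)
stack(B, A)
pickup(E)
stack(E, C)
pickup(D)
stack(D, E)

step 1 (pickup(B)): towers=[A; C; D; E] holding=B
step 2 (stack(B, A)): towers=[A/B; C; D; E] holding=-
step 3 (pickup(E)): towers=[A/B; C; D] holding=E
step 4 (stack(E, C)): towers=[A/B; C/E; D] holding=-
step 5 (pickup(D)): towers=[A/B; C/E] holding=D
step 6 (stack(D, E)): towers=[A/B; C/E/D] holding=-
goal check: towers=[A/B; C/E/D] holding=- — reached (length 6, optimal by BFS)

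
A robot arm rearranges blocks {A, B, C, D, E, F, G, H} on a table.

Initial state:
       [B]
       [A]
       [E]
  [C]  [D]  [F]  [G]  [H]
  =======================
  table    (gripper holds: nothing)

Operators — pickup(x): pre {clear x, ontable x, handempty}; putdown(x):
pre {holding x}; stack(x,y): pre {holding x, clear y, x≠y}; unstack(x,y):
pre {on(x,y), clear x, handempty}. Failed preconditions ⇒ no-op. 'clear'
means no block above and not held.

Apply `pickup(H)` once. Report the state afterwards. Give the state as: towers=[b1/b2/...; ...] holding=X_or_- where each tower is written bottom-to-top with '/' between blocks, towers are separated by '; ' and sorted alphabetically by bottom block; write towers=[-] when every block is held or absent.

before: towers=[C; D/E/A/B; F; G; H] holding=-
pre[pickup(H)]: clear(H) ok, ontable(H) ok, handempty ok
all met → apply pickup(H)
after:  towers=[C; D/E/A/B; F; G] holding=H

towers=[C; D/E/A/B; F; G] holding=H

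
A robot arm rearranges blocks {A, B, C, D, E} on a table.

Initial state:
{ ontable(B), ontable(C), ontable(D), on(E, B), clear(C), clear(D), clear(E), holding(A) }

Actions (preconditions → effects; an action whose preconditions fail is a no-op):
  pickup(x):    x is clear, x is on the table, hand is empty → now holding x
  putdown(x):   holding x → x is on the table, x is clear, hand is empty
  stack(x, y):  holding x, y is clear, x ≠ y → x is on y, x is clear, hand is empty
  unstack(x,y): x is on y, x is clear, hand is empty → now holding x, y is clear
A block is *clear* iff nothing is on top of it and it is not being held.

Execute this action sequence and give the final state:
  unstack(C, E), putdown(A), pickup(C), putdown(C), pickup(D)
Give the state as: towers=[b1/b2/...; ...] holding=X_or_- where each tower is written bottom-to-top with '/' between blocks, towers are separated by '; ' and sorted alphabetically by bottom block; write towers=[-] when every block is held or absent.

towers=[A; B/E; C] holding=D

step 1 (unstack(C, E)) [no-op]: towers=[B/E; C; D] holding=A
step 2 (putdown(A)): towers=[A; B/E; C; D] holding=-
step 3 (pickup(C)): towers=[A; B/E; D] holding=C
step 4 (putdown(C)): towers=[A; B/E; C; D] holding=-
step 5 (pickup(D)): towers=[A; B/E; C] holding=D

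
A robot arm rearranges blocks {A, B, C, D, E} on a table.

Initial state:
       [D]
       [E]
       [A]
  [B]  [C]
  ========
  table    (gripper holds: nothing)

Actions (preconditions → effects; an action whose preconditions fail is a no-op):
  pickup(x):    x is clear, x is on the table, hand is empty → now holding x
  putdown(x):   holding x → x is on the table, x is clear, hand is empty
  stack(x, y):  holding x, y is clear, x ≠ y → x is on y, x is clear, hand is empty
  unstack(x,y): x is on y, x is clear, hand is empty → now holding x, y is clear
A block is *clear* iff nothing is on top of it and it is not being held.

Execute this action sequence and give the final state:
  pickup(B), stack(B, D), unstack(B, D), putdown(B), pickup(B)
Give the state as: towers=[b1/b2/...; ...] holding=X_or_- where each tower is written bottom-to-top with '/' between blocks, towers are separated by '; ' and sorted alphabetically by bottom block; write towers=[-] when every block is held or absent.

towers=[C/A/E/D] holding=B

step 1 (pickup(B)): towers=[C/A/E/D] holding=B
step 2 (stack(B, D)): towers=[C/A/E/D/B] holding=-
step 3 (unstack(B, D)): towers=[C/A/E/D] holding=B
step 4 (putdown(B)): towers=[B; C/A/E/D] holding=-
step 5 (pickup(B)): towers=[C/A/E/D] holding=B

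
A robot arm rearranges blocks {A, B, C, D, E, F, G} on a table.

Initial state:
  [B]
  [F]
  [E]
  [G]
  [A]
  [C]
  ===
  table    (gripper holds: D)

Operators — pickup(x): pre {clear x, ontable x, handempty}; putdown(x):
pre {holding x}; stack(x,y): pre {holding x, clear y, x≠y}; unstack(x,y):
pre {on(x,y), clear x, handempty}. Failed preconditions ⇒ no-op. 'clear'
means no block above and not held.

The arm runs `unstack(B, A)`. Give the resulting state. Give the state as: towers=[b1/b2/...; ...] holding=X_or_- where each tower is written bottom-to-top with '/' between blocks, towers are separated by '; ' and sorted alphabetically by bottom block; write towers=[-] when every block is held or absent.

towers=[C/A/G/E/F/B] holding=D

before: towers=[C/A/G/E/F/B] holding=D
pre[unstack(B, A)]: on(B,A) fail, clear(B) ok, handempty fail
on(B,A), handempty unmet → unstack(B, A) is a no-op
after:  towers=[C/A/G/E/F/B] holding=D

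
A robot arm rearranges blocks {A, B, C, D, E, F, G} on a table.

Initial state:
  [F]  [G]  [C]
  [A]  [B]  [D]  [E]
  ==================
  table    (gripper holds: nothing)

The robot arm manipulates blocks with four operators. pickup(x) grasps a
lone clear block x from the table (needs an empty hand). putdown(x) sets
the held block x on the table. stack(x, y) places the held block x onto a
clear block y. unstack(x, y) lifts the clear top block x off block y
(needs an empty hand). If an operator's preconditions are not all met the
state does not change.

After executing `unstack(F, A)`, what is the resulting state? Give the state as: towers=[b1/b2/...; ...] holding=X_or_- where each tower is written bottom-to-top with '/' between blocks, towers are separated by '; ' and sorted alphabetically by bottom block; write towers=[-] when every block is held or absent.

before: towers=[A/F; B/G; D/C; E] holding=-
pre[unstack(F, A)]: on(F,A) yes, clear(F) yes, handempty yes
all met → apply unstack(F, A)
after:  towers=[A; B/G; D/C; E] holding=F

towers=[A; B/G; D/C; E] holding=F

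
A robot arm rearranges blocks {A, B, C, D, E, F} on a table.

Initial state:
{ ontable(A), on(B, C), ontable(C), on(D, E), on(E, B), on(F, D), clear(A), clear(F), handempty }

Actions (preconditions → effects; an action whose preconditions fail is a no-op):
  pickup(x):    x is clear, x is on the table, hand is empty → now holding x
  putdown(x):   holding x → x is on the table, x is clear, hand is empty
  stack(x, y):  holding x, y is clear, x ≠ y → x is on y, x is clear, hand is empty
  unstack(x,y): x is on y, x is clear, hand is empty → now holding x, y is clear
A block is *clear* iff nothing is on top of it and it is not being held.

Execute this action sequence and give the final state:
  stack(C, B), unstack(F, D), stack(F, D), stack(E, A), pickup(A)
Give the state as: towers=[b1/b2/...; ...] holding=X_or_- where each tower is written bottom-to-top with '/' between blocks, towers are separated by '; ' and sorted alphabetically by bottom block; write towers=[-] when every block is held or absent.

step 1 (stack(C, B)) [no-op]: towers=[A; C/B/E/D/F] holding=-
step 2 (unstack(F, D)): towers=[A; C/B/E/D] holding=F
step 3 (stack(F, D)): towers=[A; C/B/E/D/F] holding=-
step 4 (stack(E, A)) [no-op]: towers=[A; C/B/E/D/F] holding=-
step 5 (pickup(A)): towers=[C/B/E/D/F] holding=A

towers=[C/B/E/D/F] holding=A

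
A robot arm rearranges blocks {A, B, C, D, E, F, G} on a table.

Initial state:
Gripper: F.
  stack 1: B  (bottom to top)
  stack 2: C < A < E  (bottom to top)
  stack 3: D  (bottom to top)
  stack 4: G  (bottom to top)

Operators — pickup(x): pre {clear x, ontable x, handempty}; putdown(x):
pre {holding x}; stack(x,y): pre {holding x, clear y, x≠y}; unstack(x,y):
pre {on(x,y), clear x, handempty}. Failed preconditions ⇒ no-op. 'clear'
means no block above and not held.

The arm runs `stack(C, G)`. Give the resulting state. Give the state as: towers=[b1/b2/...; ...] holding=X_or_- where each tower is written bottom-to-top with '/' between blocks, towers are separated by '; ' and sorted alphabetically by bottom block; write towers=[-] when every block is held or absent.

before: towers=[B; C/A/E; D; G] holding=F
pre[stack(C, G)]: holding(C) fail, clear(G) ok, C≠G ok
holding(C) unmet → stack(C, G) is a no-op
after:  towers=[B; C/A/E; D; G] holding=F

towers=[B; C/A/E; D; G] holding=F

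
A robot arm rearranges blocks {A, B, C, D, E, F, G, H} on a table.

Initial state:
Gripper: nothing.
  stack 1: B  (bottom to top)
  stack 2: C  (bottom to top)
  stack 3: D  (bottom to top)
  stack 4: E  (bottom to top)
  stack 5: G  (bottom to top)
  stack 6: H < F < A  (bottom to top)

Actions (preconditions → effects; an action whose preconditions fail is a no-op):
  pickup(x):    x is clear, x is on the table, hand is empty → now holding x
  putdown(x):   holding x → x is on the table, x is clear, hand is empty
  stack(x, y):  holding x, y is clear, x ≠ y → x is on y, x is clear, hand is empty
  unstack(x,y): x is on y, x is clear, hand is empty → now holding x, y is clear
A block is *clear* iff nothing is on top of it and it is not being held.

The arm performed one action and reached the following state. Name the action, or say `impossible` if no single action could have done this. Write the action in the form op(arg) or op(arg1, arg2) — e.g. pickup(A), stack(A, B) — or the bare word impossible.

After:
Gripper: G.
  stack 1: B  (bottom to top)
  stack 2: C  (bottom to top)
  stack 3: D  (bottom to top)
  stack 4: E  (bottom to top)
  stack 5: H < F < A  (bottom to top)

pickup(G)

target: towers=[B; C; D; E; H/F/A] holding=G
         pickup(G) → towers=[B; C; D; E; H/F/A] holding=G  ← match
     unstack(A, F) → towers=[B; C; D; E; G; H/F] holding=A
         pickup(E) → towers=[B; C; D; G; H/F/A] holding=E
         pickup(B) → towers=[C; D; E; G; H/F/A] holding=B
         pickup(D) → towers=[B; C; E; G; H/F/A] holding=D
         pickup(C) → towers=[B; D; E; G; H/F/A] holding=C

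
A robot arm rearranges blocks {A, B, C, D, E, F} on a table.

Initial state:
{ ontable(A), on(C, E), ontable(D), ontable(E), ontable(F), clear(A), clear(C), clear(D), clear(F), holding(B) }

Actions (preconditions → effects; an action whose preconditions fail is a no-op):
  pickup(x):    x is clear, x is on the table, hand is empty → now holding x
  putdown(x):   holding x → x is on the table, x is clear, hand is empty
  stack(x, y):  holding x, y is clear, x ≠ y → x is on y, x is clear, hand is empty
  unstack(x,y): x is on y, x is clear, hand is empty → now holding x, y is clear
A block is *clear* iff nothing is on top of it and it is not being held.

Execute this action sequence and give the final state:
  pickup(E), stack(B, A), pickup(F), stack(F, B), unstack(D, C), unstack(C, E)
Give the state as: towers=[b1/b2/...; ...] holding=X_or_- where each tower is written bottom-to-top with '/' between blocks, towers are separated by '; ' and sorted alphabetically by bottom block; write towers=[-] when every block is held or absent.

towers=[A/B/F; D; E] holding=C

step 1 (pickup(E)) [no-op]: towers=[A; D; E/C; F] holding=B
step 2 (stack(B, A)): towers=[A/B; D; E/C; F] holding=-
step 3 (pickup(F)): towers=[A/B; D; E/C] holding=F
step 4 (stack(F, B)): towers=[A/B/F; D; E/C] holding=-
step 5 (unstack(D, C)) [no-op]: towers=[A/B/F; D; E/C] holding=-
step 6 (unstack(C, E)): towers=[A/B/F; D; E] holding=C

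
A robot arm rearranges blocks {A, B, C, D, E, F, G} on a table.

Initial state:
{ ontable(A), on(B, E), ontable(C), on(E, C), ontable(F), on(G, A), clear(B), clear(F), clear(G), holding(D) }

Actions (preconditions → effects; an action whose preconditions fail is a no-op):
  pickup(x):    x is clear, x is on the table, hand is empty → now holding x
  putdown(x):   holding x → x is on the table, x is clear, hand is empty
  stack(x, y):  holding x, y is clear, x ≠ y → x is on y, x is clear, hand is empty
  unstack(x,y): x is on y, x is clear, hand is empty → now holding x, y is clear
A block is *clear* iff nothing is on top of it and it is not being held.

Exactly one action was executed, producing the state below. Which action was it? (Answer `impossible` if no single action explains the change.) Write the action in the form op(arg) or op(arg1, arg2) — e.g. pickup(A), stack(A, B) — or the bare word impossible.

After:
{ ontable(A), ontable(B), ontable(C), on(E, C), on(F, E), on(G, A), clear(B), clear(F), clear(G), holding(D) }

target: towers=[A/G; B; C/E/F] holding=D
        putdown(D) → towers=[A/G; C/E/B; D; F] holding=-
       stack(D, B) → towers=[A/G; C/E/B/D; F] holding=-
       stack(D, F) → towers=[A/G; C/E/B; F/D] holding=-
       stack(D, G) → towers=[A/G/D; C/E/B; F] holding=-
none of the 4 applicable actions match → impossible

impossible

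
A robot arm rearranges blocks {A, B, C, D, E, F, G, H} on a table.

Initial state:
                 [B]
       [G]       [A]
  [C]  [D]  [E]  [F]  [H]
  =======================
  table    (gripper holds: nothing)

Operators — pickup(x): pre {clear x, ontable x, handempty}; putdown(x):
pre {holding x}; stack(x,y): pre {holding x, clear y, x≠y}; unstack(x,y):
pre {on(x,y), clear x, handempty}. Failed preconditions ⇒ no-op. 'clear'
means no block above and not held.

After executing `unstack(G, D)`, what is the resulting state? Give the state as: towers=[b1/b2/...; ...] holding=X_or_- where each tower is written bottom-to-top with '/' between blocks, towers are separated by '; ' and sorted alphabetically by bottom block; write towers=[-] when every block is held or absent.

towers=[C; D; E; F/A/B; H] holding=G

before: towers=[C; D/G; E; F/A/B; H] holding=-
pre[unstack(G, D)]: on(G,D) ✓, clear(G) ✓, handempty ✓
all met → apply unstack(G, D)
after:  towers=[C; D; E; F/A/B; H] holding=G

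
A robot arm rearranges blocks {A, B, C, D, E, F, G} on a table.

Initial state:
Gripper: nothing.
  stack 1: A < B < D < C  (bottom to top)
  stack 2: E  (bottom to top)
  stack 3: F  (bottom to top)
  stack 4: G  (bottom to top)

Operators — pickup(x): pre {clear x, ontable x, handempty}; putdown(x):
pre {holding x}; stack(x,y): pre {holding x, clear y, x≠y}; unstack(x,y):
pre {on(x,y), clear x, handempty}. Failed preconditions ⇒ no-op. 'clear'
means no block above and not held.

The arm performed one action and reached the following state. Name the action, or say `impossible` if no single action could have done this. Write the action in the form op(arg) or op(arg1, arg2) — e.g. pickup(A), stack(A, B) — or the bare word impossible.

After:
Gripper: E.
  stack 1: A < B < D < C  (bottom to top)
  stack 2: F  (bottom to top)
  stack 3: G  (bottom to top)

target: towers=[A/B/D/C; F; G] holding=E
         pickup(F) → towers=[A/B/D/C; E; G] holding=F
         pickup(G) → towers=[A/B/D/C; E; F] holding=G
         pickup(E) → towers=[A/B/D/C; F; G] holding=E  ← match
     unstack(C, D) → towers=[A/B/D; E; F; G] holding=C

pickup(E)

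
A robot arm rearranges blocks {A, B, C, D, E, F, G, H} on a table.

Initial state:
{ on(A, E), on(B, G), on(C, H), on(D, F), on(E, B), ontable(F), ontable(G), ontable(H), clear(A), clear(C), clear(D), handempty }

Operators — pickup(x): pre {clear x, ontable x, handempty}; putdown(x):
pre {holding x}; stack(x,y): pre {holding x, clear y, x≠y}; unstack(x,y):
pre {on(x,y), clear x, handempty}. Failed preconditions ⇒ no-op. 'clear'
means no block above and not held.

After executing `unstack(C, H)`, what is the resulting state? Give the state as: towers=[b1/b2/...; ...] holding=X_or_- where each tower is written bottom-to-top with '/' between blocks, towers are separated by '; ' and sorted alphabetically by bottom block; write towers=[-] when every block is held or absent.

towers=[F/D; G/B/E/A; H] holding=C

before: towers=[F/D; G/B/E/A; H/C] holding=-
pre[unstack(C, H)]: on(C,H) ✓, clear(C) ✓, handempty ✓
all met → apply unstack(C, H)
after:  towers=[F/D; G/B/E/A; H] holding=C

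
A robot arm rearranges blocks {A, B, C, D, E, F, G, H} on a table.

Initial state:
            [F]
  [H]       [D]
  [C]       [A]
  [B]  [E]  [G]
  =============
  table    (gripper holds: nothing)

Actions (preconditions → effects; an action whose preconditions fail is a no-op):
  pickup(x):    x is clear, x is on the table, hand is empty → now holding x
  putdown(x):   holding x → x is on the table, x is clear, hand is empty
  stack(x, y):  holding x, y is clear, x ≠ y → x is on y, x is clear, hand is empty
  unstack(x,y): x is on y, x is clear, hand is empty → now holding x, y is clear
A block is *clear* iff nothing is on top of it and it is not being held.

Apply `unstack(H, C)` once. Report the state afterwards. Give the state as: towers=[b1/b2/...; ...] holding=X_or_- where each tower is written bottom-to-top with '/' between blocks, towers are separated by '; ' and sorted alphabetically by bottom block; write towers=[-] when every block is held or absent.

towers=[B/C; E; G/A/D/F] holding=H

before: towers=[B/C/H; E; G/A/D/F] holding=-
pre[unstack(H, C)]: on(H,C) ✓, clear(H) ✓, handempty ✓
all met → apply unstack(H, C)
after:  towers=[B/C; E; G/A/D/F] holding=H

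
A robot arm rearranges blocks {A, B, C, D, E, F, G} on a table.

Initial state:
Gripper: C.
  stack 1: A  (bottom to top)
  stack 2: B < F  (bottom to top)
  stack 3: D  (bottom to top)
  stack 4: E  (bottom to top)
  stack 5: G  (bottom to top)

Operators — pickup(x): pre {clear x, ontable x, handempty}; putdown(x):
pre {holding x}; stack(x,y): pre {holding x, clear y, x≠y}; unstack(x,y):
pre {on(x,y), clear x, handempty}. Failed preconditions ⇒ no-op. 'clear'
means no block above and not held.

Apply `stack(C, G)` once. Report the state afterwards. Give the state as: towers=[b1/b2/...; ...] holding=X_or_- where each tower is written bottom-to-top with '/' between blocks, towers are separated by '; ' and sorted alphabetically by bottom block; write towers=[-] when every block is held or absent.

towers=[A; B/F; D; E; G/C] holding=-

before: towers=[A; B/F; D; E; G] holding=C
pre[stack(C, G)]: holding(C) ok, clear(G) ok, C≠G ok
all met → apply stack(C, G)
after:  towers=[A; B/F; D; E; G/C] holding=-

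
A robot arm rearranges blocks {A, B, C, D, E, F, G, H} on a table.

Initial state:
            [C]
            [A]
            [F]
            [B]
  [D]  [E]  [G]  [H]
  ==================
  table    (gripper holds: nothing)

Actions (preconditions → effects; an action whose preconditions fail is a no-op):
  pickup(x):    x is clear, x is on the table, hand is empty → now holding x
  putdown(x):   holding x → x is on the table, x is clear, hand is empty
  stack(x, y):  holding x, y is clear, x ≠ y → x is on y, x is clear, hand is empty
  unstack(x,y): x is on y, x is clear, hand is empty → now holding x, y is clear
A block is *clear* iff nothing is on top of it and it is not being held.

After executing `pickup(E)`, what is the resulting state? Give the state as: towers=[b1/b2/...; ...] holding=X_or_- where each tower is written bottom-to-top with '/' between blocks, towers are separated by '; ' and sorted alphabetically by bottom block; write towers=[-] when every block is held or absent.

towers=[D; G/B/F/A/C; H] holding=E

before: towers=[D; E; G/B/F/A/C; H] holding=-
pre[pickup(E)]: clear(E) ok, ontable(E) ok, handempty ok
all met → apply pickup(E)
after:  towers=[D; G/B/F/A/C; H] holding=E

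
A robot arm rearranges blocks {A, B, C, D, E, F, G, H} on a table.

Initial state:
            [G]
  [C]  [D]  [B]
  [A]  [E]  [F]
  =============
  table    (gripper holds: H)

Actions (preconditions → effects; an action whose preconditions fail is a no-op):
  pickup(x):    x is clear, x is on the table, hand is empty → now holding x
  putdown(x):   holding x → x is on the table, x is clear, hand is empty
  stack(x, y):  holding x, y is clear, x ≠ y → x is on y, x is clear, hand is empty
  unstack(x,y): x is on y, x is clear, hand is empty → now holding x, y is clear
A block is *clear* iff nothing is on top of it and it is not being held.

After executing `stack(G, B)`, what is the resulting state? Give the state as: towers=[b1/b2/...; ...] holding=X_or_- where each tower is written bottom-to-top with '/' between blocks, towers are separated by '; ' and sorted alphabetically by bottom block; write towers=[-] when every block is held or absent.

before: towers=[A/C; E/D; F/B/G] holding=H
pre[stack(G, B)]: holding(G) no, clear(B) no, G≠B yes
holding(G), clear(B) unmet → stack(G, B) is a no-op
after:  towers=[A/C; E/D; F/B/G] holding=H

towers=[A/C; E/D; F/B/G] holding=H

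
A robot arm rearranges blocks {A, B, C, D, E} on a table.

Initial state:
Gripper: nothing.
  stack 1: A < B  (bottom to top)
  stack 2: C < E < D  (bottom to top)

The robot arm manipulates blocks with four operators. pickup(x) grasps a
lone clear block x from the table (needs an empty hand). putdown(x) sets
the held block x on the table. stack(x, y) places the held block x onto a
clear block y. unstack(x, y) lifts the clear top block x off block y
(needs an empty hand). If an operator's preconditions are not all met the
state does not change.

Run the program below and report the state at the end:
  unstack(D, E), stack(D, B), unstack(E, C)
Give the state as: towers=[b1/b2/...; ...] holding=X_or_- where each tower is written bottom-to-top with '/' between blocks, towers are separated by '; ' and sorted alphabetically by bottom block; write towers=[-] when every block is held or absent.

step 1 (unstack(D, E)): towers=[A/B; C/E] holding=D
step 2 (stack(D, B)): towers=[A/B/D; C/E] holding=-
step 3 (unstack(E, C)): towers=[A/B/D; C] holding=E

towers=[A/B/D; C] holding=E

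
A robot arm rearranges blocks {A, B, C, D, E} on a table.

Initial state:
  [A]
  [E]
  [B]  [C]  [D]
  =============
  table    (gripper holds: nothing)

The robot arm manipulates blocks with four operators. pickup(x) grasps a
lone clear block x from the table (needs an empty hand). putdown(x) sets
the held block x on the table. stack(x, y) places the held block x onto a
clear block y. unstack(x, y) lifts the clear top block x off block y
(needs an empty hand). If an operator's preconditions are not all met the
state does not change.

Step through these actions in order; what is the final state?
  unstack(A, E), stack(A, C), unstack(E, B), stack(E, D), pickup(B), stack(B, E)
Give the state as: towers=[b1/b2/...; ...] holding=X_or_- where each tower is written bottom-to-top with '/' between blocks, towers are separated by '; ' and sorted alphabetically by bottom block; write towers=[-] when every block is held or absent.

step 1 (unstack(A, E)): towers=[B/E; C; D] holding=A
step 2 (stack(A, C)): towers=[B/E; C/A; D] holding=-
step 3 (unstack(E, B)): towers=[B; C/A; D] holding=E
step 4 (stack(E, D)): towers=[B; C/A; D/E] holding=-
step 5 (pickup(B)): towers=[C/A; D/E] holding=B
step 6 (stack(B, E)): towers=[C/A; D/E/B] holding=-

towers=[C/A; D/E/B] holding=-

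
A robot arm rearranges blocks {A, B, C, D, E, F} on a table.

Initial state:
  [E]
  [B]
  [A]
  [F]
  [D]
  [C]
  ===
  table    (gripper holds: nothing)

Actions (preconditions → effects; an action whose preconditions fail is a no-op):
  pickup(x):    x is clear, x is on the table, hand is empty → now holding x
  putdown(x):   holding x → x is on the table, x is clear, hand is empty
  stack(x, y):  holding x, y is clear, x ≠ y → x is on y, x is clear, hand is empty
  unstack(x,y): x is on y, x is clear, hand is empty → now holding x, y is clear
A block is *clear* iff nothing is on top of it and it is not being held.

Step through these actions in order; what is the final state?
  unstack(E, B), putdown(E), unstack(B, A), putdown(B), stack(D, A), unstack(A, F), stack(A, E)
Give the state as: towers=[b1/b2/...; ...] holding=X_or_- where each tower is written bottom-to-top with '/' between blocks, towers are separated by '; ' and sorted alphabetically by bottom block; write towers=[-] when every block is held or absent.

step 1 (unstack(E, B)): towers=[C/D/F/A/B] holding=E
step 2 (putdown(E)): towers=[C/D/F/A/B; E] holding=-
step 3 (unstack(B, A)): towers=[C/D/F/A; E] holding=B
step 4 (putdown(B)): towers=[B; C/D/F/A; E] holding=-
step 5 (stack(D, A)) [no-op]: towers=[B; C/D/F/A; E] holding=-
step 6 (unstack(A, F)): towers=[B; C/D/F; E] holding=A
step 7 (stack(A, E)): towers=[B; C/D/F; E/A] holding=-

towers=[B; C/D/F; E/A] holding=-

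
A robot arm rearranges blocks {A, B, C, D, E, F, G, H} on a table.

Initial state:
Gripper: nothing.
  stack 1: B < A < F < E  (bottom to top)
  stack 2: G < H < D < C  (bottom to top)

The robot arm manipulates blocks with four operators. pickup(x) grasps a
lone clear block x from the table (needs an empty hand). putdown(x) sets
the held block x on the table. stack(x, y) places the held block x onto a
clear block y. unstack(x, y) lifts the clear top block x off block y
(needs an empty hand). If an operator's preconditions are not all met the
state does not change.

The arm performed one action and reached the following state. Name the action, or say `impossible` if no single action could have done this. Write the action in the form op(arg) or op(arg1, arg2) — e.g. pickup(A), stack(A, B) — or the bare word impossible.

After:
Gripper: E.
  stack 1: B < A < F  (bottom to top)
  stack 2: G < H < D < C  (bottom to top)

unstack(E, F)

target: towers=[B/A/F; G/H/D/C] holding=E
     unstack(E, F) → towers=[B/A/F; G/H/D/C] holding=E  ← match
     unstack(C, D) → towers=[B/A/F/E; G/H/D] holding=C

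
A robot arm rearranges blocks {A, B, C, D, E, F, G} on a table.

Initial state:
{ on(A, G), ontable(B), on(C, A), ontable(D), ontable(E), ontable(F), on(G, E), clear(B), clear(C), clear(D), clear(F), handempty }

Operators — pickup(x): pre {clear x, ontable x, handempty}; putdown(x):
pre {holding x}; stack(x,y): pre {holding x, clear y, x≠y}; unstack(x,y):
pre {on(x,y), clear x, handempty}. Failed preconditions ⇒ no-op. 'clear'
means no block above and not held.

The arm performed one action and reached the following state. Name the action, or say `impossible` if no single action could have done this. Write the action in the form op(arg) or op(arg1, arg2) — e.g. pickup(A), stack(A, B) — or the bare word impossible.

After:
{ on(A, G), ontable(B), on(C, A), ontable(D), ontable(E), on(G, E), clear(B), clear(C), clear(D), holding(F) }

target: towers=[B; D; E/G/A/C] holding=F
         pickup(B) → towers=[D; E/G/A/C; F] holding=B
         pickup(F) → towers=[B; D; E/G/A/C] holding=F  ← match
         pickup(D) → towers=[B; E/G/A/C; F] holding=D
     unstack(C, A) → towers=[B; D; E/G/A; F] holding=C

pickup(F)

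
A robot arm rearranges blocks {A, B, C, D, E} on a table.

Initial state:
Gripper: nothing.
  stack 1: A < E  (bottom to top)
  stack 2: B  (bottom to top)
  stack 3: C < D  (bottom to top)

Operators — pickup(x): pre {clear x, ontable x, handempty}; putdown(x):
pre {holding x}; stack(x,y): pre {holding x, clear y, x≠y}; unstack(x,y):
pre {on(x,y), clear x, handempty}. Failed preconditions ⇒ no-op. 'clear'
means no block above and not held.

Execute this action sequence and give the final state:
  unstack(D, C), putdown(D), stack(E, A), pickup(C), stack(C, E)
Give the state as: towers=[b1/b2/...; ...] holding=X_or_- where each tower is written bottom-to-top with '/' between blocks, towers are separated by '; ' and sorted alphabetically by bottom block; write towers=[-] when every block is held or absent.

step 1 (unstack(D, C)): towers=[A/E; B; C] holding=D
step 2 (putdown(D)): towers=[A/E; B; C; D] holding=-
step 3 (stack(E, A)) [no-op]: towers=[A/E; B; C; D] holding=-
step 4 (pickup(C)): towers=[A/E; B; D] holding=C
step 5 (stack(C, E)): towers=[A/E/C; B; D] holding=-

towers=[A/E/C; B; D] holding=-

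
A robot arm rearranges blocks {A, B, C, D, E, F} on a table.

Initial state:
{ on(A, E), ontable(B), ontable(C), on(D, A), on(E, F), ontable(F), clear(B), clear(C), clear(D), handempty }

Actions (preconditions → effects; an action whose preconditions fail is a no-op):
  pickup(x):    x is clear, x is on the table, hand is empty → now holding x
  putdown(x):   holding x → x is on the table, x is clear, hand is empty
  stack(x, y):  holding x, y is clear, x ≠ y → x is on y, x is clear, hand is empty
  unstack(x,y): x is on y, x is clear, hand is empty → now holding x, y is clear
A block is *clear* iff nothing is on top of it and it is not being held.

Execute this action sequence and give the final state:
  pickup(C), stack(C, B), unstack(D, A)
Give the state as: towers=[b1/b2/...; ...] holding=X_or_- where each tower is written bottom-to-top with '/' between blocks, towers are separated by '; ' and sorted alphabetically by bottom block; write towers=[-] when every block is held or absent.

towers=[B/C; F/E/A] holding=D

step 1 (pickup(C)): towers=[B; F/E/A/D] holding=C
step 2 (stack(C, B)): towers=[B/C; F/E/A/D] holding=-
step 3 (unstack(D, A)): towers=[B/C; F/E/A] holding=D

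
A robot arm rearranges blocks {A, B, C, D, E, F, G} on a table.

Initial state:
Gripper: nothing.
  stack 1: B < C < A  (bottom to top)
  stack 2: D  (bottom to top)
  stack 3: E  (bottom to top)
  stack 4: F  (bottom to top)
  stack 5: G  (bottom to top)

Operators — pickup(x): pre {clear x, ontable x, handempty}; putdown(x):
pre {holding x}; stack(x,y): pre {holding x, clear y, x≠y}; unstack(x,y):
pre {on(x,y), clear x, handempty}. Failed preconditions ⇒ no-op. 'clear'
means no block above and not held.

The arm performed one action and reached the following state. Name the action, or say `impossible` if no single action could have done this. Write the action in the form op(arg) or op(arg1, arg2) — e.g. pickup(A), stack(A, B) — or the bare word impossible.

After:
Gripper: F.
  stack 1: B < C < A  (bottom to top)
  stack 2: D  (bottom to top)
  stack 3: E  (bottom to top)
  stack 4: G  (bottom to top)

target: towers=[B/C/A; D; E; G] holding=F
         pickup(F) → towers=[B/C/A; D; E; G] holding=F  ← match
         pickup(G) → towers=[B/C/A; D; E; F] holding=G
         pickup(D) → towers=[B/C/A; E; F; G] holding=D
     unstack(A, C) → towers=[B/C; D; E; F; G] holding=A
         pickup(E) → towers=[B/C/A; D; F; G] holding=E

pickup(F)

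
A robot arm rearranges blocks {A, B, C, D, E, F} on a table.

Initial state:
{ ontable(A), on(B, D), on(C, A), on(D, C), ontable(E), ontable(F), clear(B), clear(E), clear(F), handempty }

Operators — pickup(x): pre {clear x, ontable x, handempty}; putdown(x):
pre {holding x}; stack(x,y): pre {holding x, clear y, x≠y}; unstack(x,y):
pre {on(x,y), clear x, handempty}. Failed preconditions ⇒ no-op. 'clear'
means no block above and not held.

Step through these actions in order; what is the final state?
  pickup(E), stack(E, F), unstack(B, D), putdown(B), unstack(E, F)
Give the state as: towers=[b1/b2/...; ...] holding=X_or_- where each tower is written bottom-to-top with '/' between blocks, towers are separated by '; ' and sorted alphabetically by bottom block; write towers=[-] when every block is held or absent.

towers=[A/C/D; B; F] holding=E

step 1 (pickup(E)): towers=[A/C/D/B; F] holding=E
step 2 (stack(E, F)): towers=[A/C/D/B; F/E] holding=-
step 3 (unstack(B, D)): towers=[A/C/D; F/E] holding=B
step 4 (putdown(B)): towers=[A/C/D; B; F/E] holding=-
step 5 (unstack(E, F)): towers=[A/C/D; B; F] holding=E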